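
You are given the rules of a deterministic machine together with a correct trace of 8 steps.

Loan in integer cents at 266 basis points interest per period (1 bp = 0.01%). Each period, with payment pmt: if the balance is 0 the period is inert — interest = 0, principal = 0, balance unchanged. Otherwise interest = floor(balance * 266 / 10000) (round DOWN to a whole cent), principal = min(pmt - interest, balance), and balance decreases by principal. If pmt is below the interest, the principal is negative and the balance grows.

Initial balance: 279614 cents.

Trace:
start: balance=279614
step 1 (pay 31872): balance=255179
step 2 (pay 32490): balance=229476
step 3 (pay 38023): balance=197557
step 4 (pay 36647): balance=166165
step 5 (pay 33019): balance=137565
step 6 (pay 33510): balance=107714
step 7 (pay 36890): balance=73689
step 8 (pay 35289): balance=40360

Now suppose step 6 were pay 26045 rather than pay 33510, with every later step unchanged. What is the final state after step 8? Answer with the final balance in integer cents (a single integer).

48226

(re-executing from step 6 with the substitution; state before step 6: balance=137565)
step 6 (pay 26045): balance=115179
step 7 (pay 36890): balance=81352
step 8 (pay 35289): balance=48226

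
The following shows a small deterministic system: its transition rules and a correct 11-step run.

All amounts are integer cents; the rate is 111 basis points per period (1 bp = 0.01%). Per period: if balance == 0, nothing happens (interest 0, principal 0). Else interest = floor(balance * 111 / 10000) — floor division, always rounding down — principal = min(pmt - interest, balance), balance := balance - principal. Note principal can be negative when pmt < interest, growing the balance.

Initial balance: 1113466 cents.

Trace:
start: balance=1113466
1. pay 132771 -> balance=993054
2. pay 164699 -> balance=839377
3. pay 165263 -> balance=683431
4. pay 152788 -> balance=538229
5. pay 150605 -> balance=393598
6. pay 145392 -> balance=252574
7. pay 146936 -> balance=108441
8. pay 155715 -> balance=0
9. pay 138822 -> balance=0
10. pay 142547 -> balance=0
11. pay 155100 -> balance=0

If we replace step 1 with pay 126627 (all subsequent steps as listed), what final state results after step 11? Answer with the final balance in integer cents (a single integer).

0

(re-executing from step 1 with the substitution; state before step 1: balance=1113466)
1. pay 126627 -> balance=999198
2. pay 164699 -> balance=845590
3. pay 165263 -> balance=689713
4. pay 152788 -> balance=544580
5. pay 150605 -> balance=400019
6. pay 145392 -> balance=259067
7. pay 146936 -> balance=115006
8. pay 155715 -> balance=0
9. pay 138822 -> balance=0
10. pay 142547 -> balance=0
11. pay 155100 -> balance=0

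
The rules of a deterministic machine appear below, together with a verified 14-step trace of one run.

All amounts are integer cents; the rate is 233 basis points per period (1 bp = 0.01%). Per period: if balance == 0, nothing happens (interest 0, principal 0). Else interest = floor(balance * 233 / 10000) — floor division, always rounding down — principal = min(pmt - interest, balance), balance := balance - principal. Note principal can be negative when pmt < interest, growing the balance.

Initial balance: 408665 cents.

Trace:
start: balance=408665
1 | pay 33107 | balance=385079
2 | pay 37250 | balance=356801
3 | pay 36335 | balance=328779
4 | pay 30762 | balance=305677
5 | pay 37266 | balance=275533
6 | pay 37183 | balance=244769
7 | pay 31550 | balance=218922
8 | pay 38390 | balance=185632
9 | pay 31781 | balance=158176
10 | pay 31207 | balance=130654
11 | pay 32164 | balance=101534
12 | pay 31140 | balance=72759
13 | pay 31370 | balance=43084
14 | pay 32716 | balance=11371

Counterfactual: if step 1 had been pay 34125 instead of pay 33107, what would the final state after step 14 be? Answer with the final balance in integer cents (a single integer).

9996

(re-executing from step 1 with the substitution; state before step 1: balance=408665)
1 | pay 34125 | balance=384061
2 | pay 37250 | balance=355759
3 | pay 36335 | balance=327713
4 | pay 30762 | balance=304586
5 | pay 37266 | balance=274416
6 | pay 37183 | balance=243626
7 | pay 31550 | balance=217752
8 | pay 38390 | balance=184435
9 | pay 31781 | balance=156951
10 | pay 31207 | balance=129400
11 | pay 32164 | balance=100251
12 | pay 31140 | balance=71446
13 | pay 31370 | balance=41740
14 | pay 32716 | balance=9996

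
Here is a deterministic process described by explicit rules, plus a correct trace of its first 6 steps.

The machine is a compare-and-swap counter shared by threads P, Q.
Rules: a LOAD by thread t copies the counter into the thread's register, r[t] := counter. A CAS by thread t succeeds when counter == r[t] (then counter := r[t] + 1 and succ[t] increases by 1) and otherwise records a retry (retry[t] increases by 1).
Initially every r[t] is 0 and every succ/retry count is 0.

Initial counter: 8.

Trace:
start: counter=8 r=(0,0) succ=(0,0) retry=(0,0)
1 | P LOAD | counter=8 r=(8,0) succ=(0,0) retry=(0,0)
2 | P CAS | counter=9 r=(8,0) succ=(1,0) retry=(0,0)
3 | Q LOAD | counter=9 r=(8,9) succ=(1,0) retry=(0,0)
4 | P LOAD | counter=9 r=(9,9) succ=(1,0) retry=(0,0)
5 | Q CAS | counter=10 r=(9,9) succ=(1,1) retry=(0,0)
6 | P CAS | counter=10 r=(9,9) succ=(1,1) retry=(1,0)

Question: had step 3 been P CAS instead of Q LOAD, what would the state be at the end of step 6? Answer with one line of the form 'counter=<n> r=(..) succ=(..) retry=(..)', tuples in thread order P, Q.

counter=10 r=(9,0) succ=(2,0) retry=(1,1)

(re-executing from step 3 with the substitution; state before step 3: counter=9 r=(8,0) succ=(1,0) retry=(0,0))
3 | P CAS | counter=9 r=(8,0) succ=(1,0) retry=(1,0)
4 | P LOAD | counter=9 r=(9,0) succ=(1,0) retry=(1,0)
5 | Q CAS | counter=9 r=(9,0) succ=(1,0) retry=(1,1)
6 | P CAS | counter=10 r=(9,0) succ=(2,0) retry=(1,1)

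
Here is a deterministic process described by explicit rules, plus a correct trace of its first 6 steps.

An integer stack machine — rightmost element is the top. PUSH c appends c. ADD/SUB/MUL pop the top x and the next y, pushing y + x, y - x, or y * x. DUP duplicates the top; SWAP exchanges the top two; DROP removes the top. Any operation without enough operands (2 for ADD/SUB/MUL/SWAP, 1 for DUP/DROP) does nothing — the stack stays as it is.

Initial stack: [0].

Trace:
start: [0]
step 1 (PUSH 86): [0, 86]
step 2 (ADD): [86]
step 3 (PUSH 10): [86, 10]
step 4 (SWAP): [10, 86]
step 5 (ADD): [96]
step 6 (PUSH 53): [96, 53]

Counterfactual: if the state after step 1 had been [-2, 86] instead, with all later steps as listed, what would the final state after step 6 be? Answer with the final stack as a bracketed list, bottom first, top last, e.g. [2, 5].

[94, 53]

state after step 1 := [-2, 86]
step 2 (ADD): [84]
step 3 (PUSH 10): [84, 10]
step 4 (SWAP): [10, 84]
step 5 (ADD): [94]
step 6 (PUSH 53): [94, 53]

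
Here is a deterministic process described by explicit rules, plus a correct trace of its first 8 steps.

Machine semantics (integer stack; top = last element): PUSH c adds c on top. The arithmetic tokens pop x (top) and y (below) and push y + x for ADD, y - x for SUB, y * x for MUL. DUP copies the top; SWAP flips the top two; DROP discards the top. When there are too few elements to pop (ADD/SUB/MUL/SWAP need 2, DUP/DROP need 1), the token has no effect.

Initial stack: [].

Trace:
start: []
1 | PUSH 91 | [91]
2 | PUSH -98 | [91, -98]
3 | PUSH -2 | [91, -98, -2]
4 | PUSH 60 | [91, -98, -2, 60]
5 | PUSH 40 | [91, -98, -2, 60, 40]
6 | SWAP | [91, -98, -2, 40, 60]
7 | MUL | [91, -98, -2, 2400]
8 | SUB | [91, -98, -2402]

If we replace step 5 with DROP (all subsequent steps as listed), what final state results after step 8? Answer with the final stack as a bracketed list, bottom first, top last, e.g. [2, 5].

[-105]

(re-executing from step 5 with the substitution; state before step 5: [91, -98, -2, 60])
5 | DROP | [91, -98, -2]
6 | SWAP | [91, -2, -98]
7 | MUL | [91, 196]
8 | SUB | [-105]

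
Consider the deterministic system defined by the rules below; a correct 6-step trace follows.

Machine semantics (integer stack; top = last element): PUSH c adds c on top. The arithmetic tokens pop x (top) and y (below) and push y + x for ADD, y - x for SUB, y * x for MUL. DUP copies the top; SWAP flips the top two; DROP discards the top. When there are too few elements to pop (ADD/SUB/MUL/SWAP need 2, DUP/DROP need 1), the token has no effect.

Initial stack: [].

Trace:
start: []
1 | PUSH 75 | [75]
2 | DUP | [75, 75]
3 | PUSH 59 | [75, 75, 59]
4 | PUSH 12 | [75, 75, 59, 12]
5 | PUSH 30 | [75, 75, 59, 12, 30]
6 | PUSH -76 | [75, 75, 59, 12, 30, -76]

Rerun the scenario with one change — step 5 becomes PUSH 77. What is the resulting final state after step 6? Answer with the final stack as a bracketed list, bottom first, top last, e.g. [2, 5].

(re-executing from step 5 with the substitution; state before step 5: [75, 75, 59, 12])
5 | PUSH 77 | [75, 75, 59, 12, 77]
6 | PUSH -76 | [75, 75, 59, 12, 77, -76]

[75, 75, 59, 12, 77, -76]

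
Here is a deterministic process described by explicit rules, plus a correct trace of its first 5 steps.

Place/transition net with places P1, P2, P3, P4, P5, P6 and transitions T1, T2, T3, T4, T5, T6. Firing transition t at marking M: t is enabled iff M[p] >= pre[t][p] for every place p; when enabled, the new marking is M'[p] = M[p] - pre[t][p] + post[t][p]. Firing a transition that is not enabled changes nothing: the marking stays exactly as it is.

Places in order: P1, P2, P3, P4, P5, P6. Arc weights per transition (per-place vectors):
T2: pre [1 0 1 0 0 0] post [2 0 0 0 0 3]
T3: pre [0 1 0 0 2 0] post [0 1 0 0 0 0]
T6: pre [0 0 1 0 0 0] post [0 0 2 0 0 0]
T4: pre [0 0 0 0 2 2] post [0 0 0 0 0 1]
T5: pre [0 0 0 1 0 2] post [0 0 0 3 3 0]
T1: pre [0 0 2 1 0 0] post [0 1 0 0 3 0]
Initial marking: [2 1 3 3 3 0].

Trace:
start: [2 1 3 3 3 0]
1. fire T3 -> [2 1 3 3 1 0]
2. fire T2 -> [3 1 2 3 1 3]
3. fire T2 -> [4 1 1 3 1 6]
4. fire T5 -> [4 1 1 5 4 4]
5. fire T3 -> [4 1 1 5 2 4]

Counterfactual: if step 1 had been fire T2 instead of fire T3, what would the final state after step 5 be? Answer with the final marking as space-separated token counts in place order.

(re-executing from step 1 with the substitution; state before step 1: [2 1 3 3 3 0])
1. fire T2 -> [3 1 2 3 3 3]
2. fire T2 -> [4 1 1 3 3 6]
3. fire T2 -> [5 1 0 3 3 9]
4. fire T5 -> [5 1 0 5 6 7]
5. fire T3 -> [5 1 0 5 4 7]

5 1 0 5 4 7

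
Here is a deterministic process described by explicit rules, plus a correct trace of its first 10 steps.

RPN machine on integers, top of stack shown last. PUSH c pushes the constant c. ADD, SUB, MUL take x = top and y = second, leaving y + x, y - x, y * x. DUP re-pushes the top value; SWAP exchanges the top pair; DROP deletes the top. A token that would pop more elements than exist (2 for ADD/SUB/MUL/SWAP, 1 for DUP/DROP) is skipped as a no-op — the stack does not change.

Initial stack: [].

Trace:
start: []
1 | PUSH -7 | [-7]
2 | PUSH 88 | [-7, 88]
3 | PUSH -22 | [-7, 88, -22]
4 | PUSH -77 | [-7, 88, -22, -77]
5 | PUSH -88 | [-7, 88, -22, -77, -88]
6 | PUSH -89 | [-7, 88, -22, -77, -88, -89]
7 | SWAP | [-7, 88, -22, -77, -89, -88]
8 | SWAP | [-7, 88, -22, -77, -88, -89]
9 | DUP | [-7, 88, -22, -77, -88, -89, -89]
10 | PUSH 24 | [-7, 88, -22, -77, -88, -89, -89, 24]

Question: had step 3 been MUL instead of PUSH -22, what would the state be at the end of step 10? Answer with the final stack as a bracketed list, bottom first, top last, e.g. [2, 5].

(re-executing from step 3 with the substitution; state before step 3: [-7, 88])
3 | MUL | [-616]
4 | PUSH -77 | [-616, -77]
5 | PUSH -88 | [-616, -77, -88]
6 | PUSH -89 | [-616, -77, -88, -89]
7 | SWAP | [-616, -77, -89, -88]
8 | SWAP | [-616, -77, -88, -89]
9 | DUP | [-616, -77, -88, -89, -89]
10 | PUSH 24 | [-616, -77, -88, -89, -89, 24]

[-616, -77, -88, -89, -89, 24]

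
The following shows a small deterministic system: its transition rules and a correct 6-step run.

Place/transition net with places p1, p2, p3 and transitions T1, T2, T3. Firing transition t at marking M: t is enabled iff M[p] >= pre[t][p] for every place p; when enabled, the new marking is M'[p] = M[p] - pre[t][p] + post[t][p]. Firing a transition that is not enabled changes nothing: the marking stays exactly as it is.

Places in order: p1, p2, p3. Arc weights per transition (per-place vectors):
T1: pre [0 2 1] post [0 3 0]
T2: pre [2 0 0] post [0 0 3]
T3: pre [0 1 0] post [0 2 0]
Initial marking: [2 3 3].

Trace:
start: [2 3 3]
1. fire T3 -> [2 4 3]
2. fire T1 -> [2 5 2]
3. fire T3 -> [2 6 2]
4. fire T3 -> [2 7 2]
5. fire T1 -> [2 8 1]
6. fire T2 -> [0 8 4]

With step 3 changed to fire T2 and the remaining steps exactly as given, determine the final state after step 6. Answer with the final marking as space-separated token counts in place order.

(re-executing from step 3 with the substitution; state before step 3: [2 5 2])
3. fire T2 -> [0 5 5]
4. fire T3 -> [0 6 5]
5. fire T1 -> [0 7 4]
6. fire T2 -> [0 7 4]

0 7 4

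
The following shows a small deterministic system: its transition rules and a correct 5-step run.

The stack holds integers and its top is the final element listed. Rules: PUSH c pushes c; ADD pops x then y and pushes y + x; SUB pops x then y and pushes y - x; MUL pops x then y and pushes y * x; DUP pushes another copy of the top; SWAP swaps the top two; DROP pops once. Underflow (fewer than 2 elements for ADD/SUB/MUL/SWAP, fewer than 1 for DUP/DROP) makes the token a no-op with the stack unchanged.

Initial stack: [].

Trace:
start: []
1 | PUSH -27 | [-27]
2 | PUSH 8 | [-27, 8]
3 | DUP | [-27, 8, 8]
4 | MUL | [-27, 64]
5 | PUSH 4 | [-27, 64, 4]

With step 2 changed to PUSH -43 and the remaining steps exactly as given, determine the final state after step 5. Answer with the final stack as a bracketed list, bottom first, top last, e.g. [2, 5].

(re-executing from step 2 with the substitution; state before step 2: [-27])
2 | PUSH -43 | [-27, -43]
3 | DUP | [-27, -43, -43]
4 | MUL | [-27, 1849]
5 | PUSH 4 | [-27, 1849, 4]

[-27, 1849, 4]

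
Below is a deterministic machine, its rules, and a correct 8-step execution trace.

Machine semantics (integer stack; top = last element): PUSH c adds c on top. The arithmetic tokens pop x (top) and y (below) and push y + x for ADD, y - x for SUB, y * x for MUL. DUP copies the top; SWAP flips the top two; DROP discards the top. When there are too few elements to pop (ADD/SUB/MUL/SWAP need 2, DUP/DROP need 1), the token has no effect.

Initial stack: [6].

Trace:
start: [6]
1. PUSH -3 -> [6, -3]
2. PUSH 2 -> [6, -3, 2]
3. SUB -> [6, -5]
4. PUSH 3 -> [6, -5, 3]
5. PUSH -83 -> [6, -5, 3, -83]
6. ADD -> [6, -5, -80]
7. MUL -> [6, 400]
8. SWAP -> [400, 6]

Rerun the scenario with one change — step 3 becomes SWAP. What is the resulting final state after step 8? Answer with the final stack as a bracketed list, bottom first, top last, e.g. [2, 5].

[6, 240, 2]

(re-executing from step 3 with the substitution; state before step 3: [6, -3, 2])
3. SWAP -> [6, 2, -3]
4. PUSH 3 -> [6, 2, -3, 3]
5. PUSH -83 -> [6, 2, -3, 3, -83]
6. ADD -> [6, 2, -3, -80]
7. MUL -> [6, 2, 240]
8. SWAP -> [6, 240, 2]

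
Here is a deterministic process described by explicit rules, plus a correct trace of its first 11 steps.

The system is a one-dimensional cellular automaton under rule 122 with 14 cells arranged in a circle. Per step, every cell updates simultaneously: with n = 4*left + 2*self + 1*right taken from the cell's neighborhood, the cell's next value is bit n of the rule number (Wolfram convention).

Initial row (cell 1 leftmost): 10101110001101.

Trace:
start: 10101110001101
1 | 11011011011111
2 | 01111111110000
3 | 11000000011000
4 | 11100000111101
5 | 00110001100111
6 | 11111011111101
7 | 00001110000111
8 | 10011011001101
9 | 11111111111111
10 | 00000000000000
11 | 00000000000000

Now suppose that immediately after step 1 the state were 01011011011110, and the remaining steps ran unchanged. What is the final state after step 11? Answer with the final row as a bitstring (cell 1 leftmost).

00000000000000

state after step 1 := 01011011011110
2 | 10111111110011
3 | 11100000011110
4 | 10110000110011
5 | 11111001111110
6 | 10001111000011
7 | 11011001100110
8 | 11111111111111
9 | 00000000000000
10 | 00000000000000
11 | 00000000000000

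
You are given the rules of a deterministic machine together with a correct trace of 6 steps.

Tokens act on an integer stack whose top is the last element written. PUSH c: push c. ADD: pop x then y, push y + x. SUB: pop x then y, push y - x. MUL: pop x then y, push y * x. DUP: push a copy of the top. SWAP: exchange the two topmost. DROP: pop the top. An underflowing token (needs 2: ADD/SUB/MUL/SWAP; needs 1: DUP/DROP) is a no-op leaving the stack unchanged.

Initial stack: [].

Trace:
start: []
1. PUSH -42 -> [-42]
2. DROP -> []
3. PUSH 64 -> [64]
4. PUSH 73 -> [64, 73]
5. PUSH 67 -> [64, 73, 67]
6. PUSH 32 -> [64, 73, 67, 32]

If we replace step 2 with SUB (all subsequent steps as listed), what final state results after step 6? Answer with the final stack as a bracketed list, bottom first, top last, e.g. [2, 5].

[-42, 64, 73, 67, 32]

(re-executing from step 2 with the substitution; state before step 2: [-42])
2. SUB -> [-42]
3. PUSH 64 -> [-42, 64]
4. PUSH 73 -> [-42, 64, 73]
5. PUSH 67 -> [-42, 64, 73, 67]
6. PUSH 32 -> [-42, 64, 73, 67, 32]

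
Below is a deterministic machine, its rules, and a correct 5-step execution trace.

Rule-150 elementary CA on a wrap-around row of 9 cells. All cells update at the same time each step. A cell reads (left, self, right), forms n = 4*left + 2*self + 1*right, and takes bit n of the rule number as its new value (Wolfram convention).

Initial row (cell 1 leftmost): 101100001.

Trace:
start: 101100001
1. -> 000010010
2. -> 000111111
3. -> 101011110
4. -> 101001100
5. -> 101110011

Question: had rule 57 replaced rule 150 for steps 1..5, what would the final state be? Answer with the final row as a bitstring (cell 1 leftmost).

(re-executing steps 1..5 under rule 57; state before step 1: 101100001)
1. -> 011011101
2. -> 110110010
3. -> 101101001
4. -> 011010101
5. -> 110101010

110101010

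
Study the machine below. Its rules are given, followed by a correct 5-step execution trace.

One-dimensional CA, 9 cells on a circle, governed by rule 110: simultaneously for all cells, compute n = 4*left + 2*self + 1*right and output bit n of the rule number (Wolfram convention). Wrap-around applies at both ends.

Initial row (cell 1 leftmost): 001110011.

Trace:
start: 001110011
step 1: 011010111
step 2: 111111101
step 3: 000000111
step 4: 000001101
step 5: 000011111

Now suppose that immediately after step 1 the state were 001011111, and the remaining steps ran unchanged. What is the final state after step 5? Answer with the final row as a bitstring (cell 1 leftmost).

111111110

state after step 1 := 001011111
step 2: 011110001
step 3: 110010011
step 4: 010110110
step 5: 111111110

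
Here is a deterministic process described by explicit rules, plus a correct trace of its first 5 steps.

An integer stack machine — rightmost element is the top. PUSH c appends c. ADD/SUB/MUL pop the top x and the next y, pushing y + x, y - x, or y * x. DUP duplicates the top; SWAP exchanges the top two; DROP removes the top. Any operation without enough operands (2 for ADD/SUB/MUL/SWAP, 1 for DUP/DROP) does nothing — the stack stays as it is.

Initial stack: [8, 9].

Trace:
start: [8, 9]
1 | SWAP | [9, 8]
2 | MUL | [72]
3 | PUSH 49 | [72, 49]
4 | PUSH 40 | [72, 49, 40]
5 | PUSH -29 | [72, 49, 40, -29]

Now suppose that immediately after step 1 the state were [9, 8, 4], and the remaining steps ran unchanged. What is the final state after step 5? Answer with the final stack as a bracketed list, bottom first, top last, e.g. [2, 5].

[9, 32, 49, 40, -29]

state after step 1 := [9, 8, 4]
2 | MUL | [9, 32]
3 | PUSH 49 | [9, 32, 49]
4 | PUSH 40 | [9, 32, 49, 40]
5 | PUSH -29 | [9, 32, 49, 40, -29]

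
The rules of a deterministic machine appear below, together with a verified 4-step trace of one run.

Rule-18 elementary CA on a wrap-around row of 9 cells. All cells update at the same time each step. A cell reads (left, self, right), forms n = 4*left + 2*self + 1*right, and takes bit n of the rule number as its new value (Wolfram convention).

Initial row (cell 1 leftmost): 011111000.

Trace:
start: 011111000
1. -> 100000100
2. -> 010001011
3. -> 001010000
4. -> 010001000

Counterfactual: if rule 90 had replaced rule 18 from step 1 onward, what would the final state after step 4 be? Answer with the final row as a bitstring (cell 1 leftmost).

010001000

(re-executing steps 1..4 under rule 90; state before step 1: 011111000)
1. -> 110001100
2. -> 111011111
3. -> 001010000
4. -> 010001000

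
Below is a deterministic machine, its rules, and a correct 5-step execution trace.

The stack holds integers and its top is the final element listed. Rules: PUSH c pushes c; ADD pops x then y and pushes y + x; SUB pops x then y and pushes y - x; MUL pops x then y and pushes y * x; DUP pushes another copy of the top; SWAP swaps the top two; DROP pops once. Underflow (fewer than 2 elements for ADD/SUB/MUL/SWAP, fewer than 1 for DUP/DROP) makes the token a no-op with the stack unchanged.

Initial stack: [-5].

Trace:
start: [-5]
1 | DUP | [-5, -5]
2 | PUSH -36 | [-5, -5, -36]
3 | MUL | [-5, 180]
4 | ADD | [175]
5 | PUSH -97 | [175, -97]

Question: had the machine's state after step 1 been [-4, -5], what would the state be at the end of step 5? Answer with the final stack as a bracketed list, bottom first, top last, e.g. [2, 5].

[176, -97]

state after step 1 := [-4, -5]
2 | PUSH -36 | [-4, -5, -36]
3 | MUL | [-4, 180]
4 | ADD | [176]
5 | PUSH -97 | [176, -97]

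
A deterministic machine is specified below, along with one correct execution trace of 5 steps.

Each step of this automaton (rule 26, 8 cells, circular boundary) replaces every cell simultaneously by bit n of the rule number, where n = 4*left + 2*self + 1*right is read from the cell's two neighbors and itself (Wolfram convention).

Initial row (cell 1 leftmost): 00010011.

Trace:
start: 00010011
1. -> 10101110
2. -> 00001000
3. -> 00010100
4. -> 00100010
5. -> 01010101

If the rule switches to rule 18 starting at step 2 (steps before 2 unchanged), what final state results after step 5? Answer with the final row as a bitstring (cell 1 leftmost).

(re-executing steps 2..5 under rule 18; state before step 2: 10101110)
2. -> 00000000
3. -> 00000000
4. -> 00000000
5. -> 00000000

00000000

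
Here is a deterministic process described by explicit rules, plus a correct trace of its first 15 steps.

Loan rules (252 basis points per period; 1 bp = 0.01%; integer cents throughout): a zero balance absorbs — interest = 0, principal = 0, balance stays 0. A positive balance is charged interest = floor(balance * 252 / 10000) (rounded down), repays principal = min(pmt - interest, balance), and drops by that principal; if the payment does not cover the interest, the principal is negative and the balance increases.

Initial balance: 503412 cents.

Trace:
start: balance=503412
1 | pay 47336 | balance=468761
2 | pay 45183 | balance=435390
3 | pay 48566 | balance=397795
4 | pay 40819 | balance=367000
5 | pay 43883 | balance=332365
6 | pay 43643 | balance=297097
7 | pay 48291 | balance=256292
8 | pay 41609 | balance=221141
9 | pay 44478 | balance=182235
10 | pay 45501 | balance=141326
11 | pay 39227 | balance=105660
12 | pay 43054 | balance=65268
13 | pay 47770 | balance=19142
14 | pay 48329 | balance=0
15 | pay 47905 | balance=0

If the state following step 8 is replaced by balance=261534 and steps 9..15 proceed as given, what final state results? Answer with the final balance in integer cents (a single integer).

state after step 8 := balance=261534
9 | pay 44478 | balance=223646
10 | pay 45501 | balance=183780
11 | pay 39227 | balance=149184
12 | pay 43054 | balance=109889
13 | pay 47770 | balance=64888
14 | pay 48329 | balance=18194
15 | pay 47905 | balance=0

0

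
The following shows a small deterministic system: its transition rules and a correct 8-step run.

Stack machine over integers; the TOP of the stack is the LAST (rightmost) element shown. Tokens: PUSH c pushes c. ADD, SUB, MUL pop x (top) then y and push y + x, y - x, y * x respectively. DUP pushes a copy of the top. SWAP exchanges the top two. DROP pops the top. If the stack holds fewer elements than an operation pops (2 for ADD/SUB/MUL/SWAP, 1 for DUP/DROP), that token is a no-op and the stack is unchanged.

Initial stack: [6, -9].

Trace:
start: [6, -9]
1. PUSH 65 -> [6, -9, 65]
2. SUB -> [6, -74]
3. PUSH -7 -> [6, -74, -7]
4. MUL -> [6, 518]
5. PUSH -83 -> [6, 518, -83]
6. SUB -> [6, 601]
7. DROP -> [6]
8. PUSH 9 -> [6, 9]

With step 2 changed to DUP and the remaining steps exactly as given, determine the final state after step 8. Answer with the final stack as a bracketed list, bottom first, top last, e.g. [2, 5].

(re-executing from step 2 with the substitution; state before step 2: [6, -9, 65])
2. DUP -> [6, -9, 65, 65]
3. PUSH -7 -> [6, -9, 65, 65, -7]
4. MUL -> [6, -9, 65, -455]
5. PUSH -83 -> [6, -9, 65, -455, -83]
6. SUB -> [6, -9, 65, -372]
7. DROP -> [6, -9, 65]
8. PUSH 9 -> [6, -9, 65, 9]

[6, -9, 65, 9]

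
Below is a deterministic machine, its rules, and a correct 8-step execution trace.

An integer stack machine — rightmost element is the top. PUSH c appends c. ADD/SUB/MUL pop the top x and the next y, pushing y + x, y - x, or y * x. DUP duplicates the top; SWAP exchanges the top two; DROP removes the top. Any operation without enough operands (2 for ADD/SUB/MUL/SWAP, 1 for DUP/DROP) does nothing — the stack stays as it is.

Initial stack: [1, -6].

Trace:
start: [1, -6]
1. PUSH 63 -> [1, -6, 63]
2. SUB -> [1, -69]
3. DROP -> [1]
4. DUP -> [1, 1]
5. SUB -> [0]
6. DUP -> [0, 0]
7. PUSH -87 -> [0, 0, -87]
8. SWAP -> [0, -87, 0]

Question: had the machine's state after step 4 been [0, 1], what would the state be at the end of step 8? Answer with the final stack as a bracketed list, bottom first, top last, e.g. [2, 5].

state after step 4 := [0, 1]
5. SUB -> [-1]
6. DUP -> [-1, -1]
7. PUSH -87 -> [-1, -1, -87]
8. SWAP -> [-1, -87, -1]

[-1, -87, -1]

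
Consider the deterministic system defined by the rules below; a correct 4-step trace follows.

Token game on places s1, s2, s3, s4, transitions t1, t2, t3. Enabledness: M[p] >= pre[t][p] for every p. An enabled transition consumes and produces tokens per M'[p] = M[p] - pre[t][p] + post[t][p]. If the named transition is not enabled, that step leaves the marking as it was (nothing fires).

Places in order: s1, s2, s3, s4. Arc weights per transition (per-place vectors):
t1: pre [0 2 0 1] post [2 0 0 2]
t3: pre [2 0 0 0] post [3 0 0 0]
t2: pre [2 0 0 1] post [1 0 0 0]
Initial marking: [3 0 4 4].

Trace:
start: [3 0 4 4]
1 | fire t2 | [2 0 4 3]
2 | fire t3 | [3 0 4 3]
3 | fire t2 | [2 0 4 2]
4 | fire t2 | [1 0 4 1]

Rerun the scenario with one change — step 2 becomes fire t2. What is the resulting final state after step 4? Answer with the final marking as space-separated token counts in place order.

(re-executing from step 2 with the substitution; state before step 2: [2 0 4 3])
2 | fire t2 | [1 0 4 2]
3 | fire t2 | [1 0 4 2]
4 | fire t2 | [1 0 4 2]

1 0 4 2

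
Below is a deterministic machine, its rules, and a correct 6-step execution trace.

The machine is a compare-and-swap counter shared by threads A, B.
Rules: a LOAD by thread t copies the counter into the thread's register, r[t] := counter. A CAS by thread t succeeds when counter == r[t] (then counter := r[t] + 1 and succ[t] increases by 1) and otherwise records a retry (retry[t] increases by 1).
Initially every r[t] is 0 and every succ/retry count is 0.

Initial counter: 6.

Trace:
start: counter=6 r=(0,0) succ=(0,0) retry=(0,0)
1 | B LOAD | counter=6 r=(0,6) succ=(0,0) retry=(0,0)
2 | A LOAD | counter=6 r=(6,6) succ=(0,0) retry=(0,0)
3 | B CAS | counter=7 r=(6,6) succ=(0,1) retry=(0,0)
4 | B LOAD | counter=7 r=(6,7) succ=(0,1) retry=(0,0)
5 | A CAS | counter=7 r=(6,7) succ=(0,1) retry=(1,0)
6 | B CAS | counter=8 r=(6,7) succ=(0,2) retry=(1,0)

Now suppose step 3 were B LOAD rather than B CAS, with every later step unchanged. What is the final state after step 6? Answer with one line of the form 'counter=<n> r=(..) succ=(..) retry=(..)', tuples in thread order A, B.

(re-executing from step 3 with the substitution; state before step 3: counter=6 r=(6,6) succ=(0,0) retry=(0,0))
3 | B LOAD | counter=6 r=(6,6) succ=(0,0) retry=(0,0)
4 | B LOAD | counter=6 r=(6,6) succ=(0,0) retry=(0,0)
5 | A CAS | counter=7 r=(6,6) succ=(1,0) retry=(0,0)
6 | B CAS | counter=7 r=(6,6) succ=(1,0) retry=(0,1)

counter=7 r=(6,6) succ=(1,0) retry=(0,1)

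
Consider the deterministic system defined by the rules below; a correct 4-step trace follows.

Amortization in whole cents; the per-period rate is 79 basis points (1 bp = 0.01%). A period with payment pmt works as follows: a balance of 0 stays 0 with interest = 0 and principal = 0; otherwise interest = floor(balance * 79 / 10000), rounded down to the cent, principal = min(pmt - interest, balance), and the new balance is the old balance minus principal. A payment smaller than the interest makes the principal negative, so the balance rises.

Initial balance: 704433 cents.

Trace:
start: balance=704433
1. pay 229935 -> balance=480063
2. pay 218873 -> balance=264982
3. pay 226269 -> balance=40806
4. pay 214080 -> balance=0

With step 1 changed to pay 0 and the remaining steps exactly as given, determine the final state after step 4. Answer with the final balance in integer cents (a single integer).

62475

(re-executing from step 1 with the substitution; state before step 1: balance=704433)
1. pay 0 -> balance=709998
2. pay 218873 -> balance=496733
3. pay 226269 -> balance=274388
4. pay 214080 -> balance=62475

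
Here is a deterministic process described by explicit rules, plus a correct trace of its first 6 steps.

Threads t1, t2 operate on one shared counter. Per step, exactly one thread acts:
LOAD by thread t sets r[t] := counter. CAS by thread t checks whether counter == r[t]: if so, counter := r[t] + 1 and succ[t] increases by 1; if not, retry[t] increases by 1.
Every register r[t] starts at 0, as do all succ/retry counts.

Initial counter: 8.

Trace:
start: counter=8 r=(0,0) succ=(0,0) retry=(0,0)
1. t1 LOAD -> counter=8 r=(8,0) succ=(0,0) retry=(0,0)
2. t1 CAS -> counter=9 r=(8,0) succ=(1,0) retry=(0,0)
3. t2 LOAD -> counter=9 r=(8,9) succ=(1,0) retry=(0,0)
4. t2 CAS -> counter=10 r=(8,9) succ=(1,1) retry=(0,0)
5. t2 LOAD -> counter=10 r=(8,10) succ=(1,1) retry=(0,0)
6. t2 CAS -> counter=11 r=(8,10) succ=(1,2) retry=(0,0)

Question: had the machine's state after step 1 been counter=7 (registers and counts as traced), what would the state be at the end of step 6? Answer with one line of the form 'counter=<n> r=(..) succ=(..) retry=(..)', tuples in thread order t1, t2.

counter=9 r=(8,8) succ=(0,2) retry=(1,0)

state after step 1 := counter=7 r=(8,0) succ=(0,0) retry=(0,0)
2. t1 CAS -> counter=7 r=(8,0) succ=(0,0) retry=(1,0)
3. t2 LOAD -> counter=7 r=(8,7) succ=(0,0) retry=(1,0)
4. t2 CAS -> counter=8 r=(8,7) succ=(0,1) retry=(1,0)
5. t2 LOAD -> counter=8 r=(8,8) succ=(0,1) retry=(1,0)
6. t2 CAS -> counter=9 r=(8,8) succ=(0,2) retry=(1,0)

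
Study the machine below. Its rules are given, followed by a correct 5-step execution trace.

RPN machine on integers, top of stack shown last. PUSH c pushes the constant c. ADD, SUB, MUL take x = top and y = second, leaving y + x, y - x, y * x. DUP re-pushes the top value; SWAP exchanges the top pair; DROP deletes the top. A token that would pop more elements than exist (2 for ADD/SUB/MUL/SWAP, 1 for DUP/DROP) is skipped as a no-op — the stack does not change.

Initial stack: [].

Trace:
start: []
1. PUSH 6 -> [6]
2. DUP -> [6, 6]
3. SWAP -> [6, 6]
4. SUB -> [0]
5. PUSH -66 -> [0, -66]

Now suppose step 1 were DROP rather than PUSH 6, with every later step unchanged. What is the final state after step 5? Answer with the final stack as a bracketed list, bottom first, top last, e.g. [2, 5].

(re-executing from step 1 with the substitution; state before step 1: [])
1. DROP -> []
2. DUP -> []
3. SWAP -> []
4. SUB -> []
5. PUSH -66 -> [-66]

[-66]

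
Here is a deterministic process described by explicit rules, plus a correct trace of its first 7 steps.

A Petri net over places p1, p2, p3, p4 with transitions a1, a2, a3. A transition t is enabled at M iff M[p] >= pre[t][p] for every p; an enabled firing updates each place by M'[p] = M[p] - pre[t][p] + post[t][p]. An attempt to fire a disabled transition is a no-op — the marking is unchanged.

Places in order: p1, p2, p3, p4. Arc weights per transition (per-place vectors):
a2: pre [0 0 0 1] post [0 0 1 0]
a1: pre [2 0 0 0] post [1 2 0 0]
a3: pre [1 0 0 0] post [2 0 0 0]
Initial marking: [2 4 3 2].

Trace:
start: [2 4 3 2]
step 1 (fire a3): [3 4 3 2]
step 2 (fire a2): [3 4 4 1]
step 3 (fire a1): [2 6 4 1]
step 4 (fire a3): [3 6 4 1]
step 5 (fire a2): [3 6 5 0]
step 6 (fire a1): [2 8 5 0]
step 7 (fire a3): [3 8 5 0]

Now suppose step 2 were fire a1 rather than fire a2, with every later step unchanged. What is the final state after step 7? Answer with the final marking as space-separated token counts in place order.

2 10 4 1

(re-executing from step 2 with the substitution; state before step 2: [3 4 3 2])
step 2 (fire a1): [2 6 3 2]
step 3 (fire a1): [1 8 3 2]
step 4 (fire a3): [2 8 3 2]
step 5 (fire a2): [2 8 4 1]
step 6 (fire a1): [1 10 4 1]
step 7 (fire a3): [2 10 4 1]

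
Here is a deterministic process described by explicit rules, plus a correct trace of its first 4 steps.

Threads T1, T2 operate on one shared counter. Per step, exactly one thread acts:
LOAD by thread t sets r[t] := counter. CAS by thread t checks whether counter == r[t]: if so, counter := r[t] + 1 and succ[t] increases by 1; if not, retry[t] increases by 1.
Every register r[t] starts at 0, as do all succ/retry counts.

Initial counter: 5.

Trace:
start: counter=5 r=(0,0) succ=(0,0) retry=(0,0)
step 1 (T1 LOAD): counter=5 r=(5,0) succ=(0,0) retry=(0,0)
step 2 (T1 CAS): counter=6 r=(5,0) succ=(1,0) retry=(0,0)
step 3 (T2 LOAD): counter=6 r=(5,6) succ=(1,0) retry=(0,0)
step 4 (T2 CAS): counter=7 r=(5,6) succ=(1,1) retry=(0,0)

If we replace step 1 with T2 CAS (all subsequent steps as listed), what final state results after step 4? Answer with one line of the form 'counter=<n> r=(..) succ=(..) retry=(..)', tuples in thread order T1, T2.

(re-executing from step 1 with the substitution; state before step 1: counter=5 r=(0,0) succ=(0,0) retry=(0,0))
step 1 (T2 CAS): counter=5 r=(0,0) succ=(0,0) retry=(0,1)
step 2 (T1 CAS): counter=5 r=(0,0) succ=(0,0) retry=(1,1)
step 3 (T2 LOAD): counter=5 r=(0,5) succ=(0,0) retry=(1,1)
step 4 (T2 CAS): counter=6 r=(0,5) succ=(0,1) retry=(1,1)

counter=6 r=(0,5) succ=(0,1) retry=(1,1)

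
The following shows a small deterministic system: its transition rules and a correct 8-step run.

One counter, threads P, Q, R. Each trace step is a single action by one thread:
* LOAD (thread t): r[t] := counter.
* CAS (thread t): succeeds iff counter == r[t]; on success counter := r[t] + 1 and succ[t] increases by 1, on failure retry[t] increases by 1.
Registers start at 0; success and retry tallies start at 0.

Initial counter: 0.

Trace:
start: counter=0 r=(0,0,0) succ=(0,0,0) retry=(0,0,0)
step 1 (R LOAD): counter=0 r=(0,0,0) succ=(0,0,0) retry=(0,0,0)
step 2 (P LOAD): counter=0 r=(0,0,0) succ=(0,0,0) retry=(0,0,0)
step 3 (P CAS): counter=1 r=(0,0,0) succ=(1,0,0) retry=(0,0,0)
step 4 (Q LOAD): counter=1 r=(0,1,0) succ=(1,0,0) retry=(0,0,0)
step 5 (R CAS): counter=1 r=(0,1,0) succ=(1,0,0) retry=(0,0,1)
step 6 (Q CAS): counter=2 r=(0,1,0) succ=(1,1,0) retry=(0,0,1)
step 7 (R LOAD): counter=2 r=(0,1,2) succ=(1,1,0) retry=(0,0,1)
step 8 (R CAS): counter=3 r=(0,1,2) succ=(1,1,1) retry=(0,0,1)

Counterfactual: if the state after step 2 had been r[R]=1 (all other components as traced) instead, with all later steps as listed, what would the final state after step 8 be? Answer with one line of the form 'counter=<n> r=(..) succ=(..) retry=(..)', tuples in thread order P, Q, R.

state after step 2 := counter=0 r=(0,0,1) succ=(0,0,0) retry=(0,0,0)
step 3 (P CAS): counter=1 r=(0,0,1) succ=(1,0,0) retry=(0,0,0)
step 4 (Q LOAD): counter=1 r=(0,1,1) succ=(1,0,0) retry=(0,0,0)
step 5 (R CAS): counter=2 r=(0,1,1) succ=(1,0,1) retry=(0,0,0)
step 6 (Q CAS): counter=2 r=(0,1,1) succ=(1,0,1) retry=(0,1,0)
step 7 (R LOAD): counter=2 r=(0,1,2) succ=(1,0,1) retry=(0,1,0)
step 8 (R CAS): counter=3 r=(0,1,2) succ=(1,0,2) retry=(0,1,0)

counter=3 r=(0,1,2) succ=(1,0,2) retry=(0,1,0)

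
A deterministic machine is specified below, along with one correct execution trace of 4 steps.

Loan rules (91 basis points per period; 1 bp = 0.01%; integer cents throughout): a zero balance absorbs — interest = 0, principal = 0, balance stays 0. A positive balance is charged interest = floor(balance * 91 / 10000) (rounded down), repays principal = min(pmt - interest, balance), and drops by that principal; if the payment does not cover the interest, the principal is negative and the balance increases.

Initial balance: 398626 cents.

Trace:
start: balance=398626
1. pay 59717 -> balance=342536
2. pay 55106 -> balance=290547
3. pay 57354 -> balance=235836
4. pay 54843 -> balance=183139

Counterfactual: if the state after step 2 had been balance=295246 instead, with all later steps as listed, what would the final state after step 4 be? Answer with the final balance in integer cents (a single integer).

state after step 2 := balance=295246
3. pay 57354 -> balance=240578
4. pay 54843 -> balance=187924

187924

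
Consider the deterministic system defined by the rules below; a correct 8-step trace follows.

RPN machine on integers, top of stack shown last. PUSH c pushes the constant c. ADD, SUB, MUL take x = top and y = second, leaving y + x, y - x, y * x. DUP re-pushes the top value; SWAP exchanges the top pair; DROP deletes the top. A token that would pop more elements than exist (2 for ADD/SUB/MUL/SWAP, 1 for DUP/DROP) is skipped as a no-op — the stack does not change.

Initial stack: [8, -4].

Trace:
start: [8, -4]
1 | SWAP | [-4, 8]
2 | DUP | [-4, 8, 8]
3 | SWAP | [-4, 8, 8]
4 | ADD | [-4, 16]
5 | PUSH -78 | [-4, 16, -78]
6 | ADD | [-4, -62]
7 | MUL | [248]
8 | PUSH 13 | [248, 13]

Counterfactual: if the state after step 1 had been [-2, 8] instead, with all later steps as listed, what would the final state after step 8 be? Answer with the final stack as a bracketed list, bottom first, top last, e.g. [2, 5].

state after step 1 := [-2, 8]
2 | DUP | [-2, 8, 8]
3 | SWAP | [-2, 8, 8]
4 | ADD | [-2, 16]
5 | PUSH -78 | [-2, 16, -78]
6 | ADD | [-2, -62]
7 | MUL | [124]
8 | PUSH 13 | [124, 13]

[124, 13]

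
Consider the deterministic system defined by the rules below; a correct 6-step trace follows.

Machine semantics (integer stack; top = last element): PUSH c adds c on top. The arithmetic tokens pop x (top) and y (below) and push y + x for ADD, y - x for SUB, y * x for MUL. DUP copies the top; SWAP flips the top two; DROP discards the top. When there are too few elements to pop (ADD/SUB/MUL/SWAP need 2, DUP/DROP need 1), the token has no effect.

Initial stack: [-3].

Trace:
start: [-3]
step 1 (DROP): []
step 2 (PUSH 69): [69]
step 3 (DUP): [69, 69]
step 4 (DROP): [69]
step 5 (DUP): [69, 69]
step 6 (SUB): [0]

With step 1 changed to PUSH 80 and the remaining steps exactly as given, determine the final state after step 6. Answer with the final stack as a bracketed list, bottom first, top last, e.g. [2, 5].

[-3, 80, 0]

(re-executing from step 1 with the substitution; state before step 1: [-3])
step 1 (PUSH 80): [-3, 80]
step 2 (PUSH 69): [-3, 80, 69]
step 3 (DUP): [-3, 80, 69, 69]
step 4 (DROP): [-3, 80, 69]
step 5 (DUP): [-3, 80, 69, 69]
step 6 (SUB): [-3, 80, 0]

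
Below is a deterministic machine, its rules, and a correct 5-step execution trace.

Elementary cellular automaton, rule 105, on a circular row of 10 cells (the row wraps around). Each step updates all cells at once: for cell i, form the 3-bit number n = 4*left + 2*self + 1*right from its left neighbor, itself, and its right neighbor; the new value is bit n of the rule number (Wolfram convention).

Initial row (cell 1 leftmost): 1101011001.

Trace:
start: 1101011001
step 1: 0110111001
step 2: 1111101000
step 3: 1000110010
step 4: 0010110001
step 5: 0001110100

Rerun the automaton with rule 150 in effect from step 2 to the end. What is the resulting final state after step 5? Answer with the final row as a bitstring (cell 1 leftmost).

0001110100

(re-executing steps 2..5 under rule 150; state before step 2: 0110111001)
step 2: 0000010111
step 3: 1000110010
step 4: 1101001110
step 5: 0001110100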